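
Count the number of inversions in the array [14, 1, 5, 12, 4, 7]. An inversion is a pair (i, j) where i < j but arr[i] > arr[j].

Finding inversions in [14, 1, 5, 12, 4, 7]:

(0, 1): arr[0]=14 > arr[1]=1
(0, 2): arr[0]=14 > arr[2]=5
(0, 3): arr[0]=14 > arr[3]=12
(0, 4): arr[0]=14 > arr[4]=4
(0, 5): arr[0]=14 > arr[5]=7
(2, 4): arr[2]=5 > arr[4]=4
(3, 4): arr[3]=12 > arr[4]=4
(3, 5): arr[3]=12 > arr[5]=7

Total inversions: 8

The array has 8 inversion(s): (0,1), (0,2), (0,3), (0,4), (0,5), (2,4), (3,4), (3,5). Each pair (i,j) satisfies i < j and arr[i] > arr[j].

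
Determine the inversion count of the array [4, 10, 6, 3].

Finding inversions in [4, 10, 6, 3]:

(0, 3): arr[0]=4 > arr[3]=3
(1, 2): arr[1]=10 > arr[2]=6
(1, 3): arr[1]=10 > arr[3]=3
(2, 3): arr[2]=6 > arr[3]=3

Total inversions: 4

The array has 4 inversion(s): (0,3), (1,2), (1,3), (2,3). Each pair (i,j) satisfies i < j and arr[i] > arr[j].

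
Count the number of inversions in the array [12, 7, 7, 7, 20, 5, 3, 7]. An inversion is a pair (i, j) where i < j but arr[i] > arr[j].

Finding inversions in [12, 7, 7, 7, 20, 5, 3, 7]:

(0, 1): arr[0]=12 > arr[1]=7
(0, 2): arr[0]=12 > arr[2]=7
(0, 3): arr[0]=12 > arr[3]=7
(0, 5): arr[0]=12 > arr[5]=5
(0, 6): arr[0]=12 > arr[6]=3
(0, 7): arr[0]=12 > arr[7]=7
(1, 5): arr[1]=7 > arr[5]=5
(1, 6): arr[1]=7 > arr[6]=3
(2, 5): arr[2]=7 > arr[5]=5
(2, 6): arr[2]=7 > arr[6]=3
(3, 5): arr[3]=7 > arr[5]=5
(3, 6): arr[3]=7 > arr[6]=3
(4, 5): arr[4]=20 > arr[5]=5
(4, 6): arr[4]=20 > arr[6]=3
(4, 7): arr[4]=20 > arr[7]=7
(5, 6): arr[5]=5 > arr[6]=3

Total inversions: 16

The array has 16 inversion(s): (0,1), (0,2), (0,3), (0,5), (0,6), (0,7), (1,5), (1,6), (2,5), (2,6), (3,5), (3,6), (4,5), (4,6), (4,7), (5,6). Each pair (i,j) satisfies i < j and arr[i] > arr[j].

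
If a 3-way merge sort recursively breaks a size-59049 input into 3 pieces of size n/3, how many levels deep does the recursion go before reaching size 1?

For divide and conquer with division factor 3:

Problem sizes at each level:
Level 0: 59049
Level 1: 19683
Level 2: 6561
Level 3: 2187
Level 4: 729
Level 5: 243
Level 6: 81
Level 7: 27
Level 8: 9
Level 9: 3
Level 10: 1

The root is level 0 and the size-1 base case is level 10 (the tree spans levels 0 through 10, i.e. 11 levels counting the root), so the depth is the number of divisions: log_3(59049) = 10

The recursion tree depth is log_3(59049) = 10. At each level, the problem size is divided by 3, so it takes 10 divisions to reduce to a base case of size 1. The algorithm makes 3 recursive calls at each level.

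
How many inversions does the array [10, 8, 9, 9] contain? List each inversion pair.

Finding inversions in [10, 8, 9, 9]:

(0, 1): arr[0]=10 > arr[1]=8
(0, 2): arr[0]=10 > arr[2]=9
(0, 3): arr[0]=10 > arr[3]=9

Total inversions: 3

The array has 3 inversion(s): (0,1), (0,2), (0,3). Each pair (i,j) satisfies i < j and arr[i] > arr[j].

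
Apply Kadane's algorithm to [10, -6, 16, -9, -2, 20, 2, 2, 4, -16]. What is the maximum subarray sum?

Using Kadane's algorithm on [10, -6, 16, -9, -2, 20, 2, 2, 4, -16]:

Scanning through the array:
Position 1 (value -6): max_ending_here = 4, max_so_far = 10
Position 2 (value 16): max_ending_here = 20, max_so_far = 20
Position 3 (value -9): max_ending_here = 11, max_so_far = 20
Position 4 (value -2): max_ending_here = 9, max_so_far = 20
Position 5 (value 20): max_ending_here = 29, max_so_far = 29
Position 6 (value 2): max_ending_here = 31, max_so_far = 31
Position 7 (value 2): max_ending_here = 33, max_so_far = 33
Position 8 (value 4): max_ending_here = 37, max_so_far = 37
Position 9 (value -16): max_ending_here = 21, max_so_far = 37

Maximum subarray: [10, -6, 16, -9, -2, 20, 2, 2, 4]
Maximum sum: 37

The maximum subarray is [10, -6, 16, -9, -2, 20, 2, 2, 4] with sum 37. This subarray runs from index 0 to index 8.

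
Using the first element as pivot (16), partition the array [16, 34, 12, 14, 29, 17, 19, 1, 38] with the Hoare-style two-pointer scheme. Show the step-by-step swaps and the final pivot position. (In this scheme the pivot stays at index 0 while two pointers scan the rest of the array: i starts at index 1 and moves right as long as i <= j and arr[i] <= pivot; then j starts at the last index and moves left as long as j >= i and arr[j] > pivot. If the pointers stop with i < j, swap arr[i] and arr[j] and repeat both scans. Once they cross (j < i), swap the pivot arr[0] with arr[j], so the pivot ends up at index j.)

Hoare-style two-pointer partition with pivot = 16:

Initial array: [16, 34, 12, 14, 29, 17, 19, 1, 38]

Pointers start at i = 1, j = 8.
i stops at index 1 (arr[1]=34 > 16), j stops at index 7 (arr[7]=1 <= 16): swap arr[1] and arr[7], array becomes [16, 1, 12, 14, 29, 17, 19, 34, 38]
i ends at 4, j ends at 3: the pointers have crossed (j < i), so scanning stops.

Swap pivot arr[0] with arr[3] to place pivot at position 3: [14, 1, 12, 16, 29, 17, 19, 34, 38]
Pivot position: 3

After partitioning with pivot 16, the array becomes [14, 1, 12, 16, 29, 17, 19, 34, 38]. The pivot is placed at index 3. All elements to the left of the pivot are <= 16, and all elements to the right are > 16.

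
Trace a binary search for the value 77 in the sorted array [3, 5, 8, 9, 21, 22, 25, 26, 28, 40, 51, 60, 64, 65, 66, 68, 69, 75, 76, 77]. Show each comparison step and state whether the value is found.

Binary search for 77 in [3, 5, 8, 9, 21, 22, 25, 26, 28, 40, 51, 60, 64, 65, 66, 68, 69, 75, 76, 77]:

lo=0, hi=19, mid=9, arr[mid]=40 -> 40 < 77, search right half
lo=10, hi=19, mid=14, arr[mid]=66 -> 66 < 77, search right half
lo=15, hi=19, mid=17, arr[mid]=75 -> 75 < 77, search right half
lo=18, hi=19, mid=18, arr[mid]=76 -> 76 < 77, search right half
lo=19, hi=19, mid=19, arr[mid]=77 -> Found target at index 19!

Binary search finds 77 at index 19 after 5 comparisons. The search repeatedly halves the search space by comparing with the middle element.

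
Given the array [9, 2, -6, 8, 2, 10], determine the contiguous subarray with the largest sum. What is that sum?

Using Kadane's algorithm on [9, 2, -6, 8, 2, 10]:

Scanning through the array:
Position 1 (value 2): max_ending_here = 11, max_so_far = 11
Position 2 (value -6): max_ending_here = 5, max_so_far = 11
Position 3 (value 8): max_ending_here = 13, max_so_far = 13
Position 4 (value 2): max_ending_here = 15, max_so_far = 15
Position 5 (value 10): max_ending_here = 25, max_so_far = 25

Maximum subarray: [9, 2, -6, 8, 2, 10]
Maximum sum: 25

The maximum subarray is [9, 2, -6, 8, 2, 10] with sum 25. This subarray runs from index 0 to index 5.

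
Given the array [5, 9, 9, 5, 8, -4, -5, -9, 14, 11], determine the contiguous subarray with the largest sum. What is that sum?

Using Kadane's algorithm on [5, 9, 9, 5, 8, -4, -5, -9, 14, 11]:

Scanning through the array:
Position 1 (value 9): max_ending_here = 14, max_so_far = 14
Position 2 (value 9): max_ending_here = 23, max_so_far = 23
Position 3 (value 5): max_ending_here = 28, max_so_far = 28
Position 4 (value 8): max_ending_here = 36, max_so_far = 36
Position 5 (value -4): max_ending_here = 32, max_so_far = 36
Position 6 (value -5): max_ending_here = 27, max_so_far = 36
Position 7 (value -9): max_ending_here = 18, max_so_far = 36
Position 8 (value 14): max_ending_here = 32, max_so_far = 36
Position 9 (value 11): max_ending_here = 43, max_so_far = 43

Maximum subarray: [5, 9, 9, 5, 8, -4, -5, -9, 14, 11]
Maximum sum: 43

The maximum subarray is [5, 9, 9, 5, 8, -4, -5, -9, 14, 11] with sum 43. This subarray runs from index 0 to index 9.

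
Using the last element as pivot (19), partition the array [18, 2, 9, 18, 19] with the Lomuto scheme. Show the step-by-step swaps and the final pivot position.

Lomuto partition with pivot = 19:

Initial array: [18, 2, 9, 18, 19]

arr[0]=18 <= 19: swap with position 0, array becomes [18, 2, 9, 18, 19]
arr[1]=2 <= 19: swap with position 1, array becomes [18, 2, 9, 18, 19]
arr[2]=9 <= 19: swap with position 2, array becomes [18, 2, 9, 18, 19]
arr[3]=18 <= 19: swap with position 3, array becomes [18, 2, 9, 18, 19]

Place pivot at position 4: [18, 2, 9, 18, 19]
Pivot position: 4

After partitioning with pivot 19, the array becomes [18, 2, 9, 18, 19]. The pivot is placed at index 4. All elements to the left of the pivot are <= 19, and all elements to the right are > 19.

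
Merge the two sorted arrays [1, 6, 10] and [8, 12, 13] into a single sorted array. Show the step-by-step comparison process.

Merging process:

Compare 1 vs 8: take 1 from left. Merged: [1]
Compare 6 vs 8: take 6 from left. Merged: [1, 6]
Compare 10 vs 8: take 8 from right. Merged: [1, 6, 8]
Compare 10 vs 12: take 10 from left. Merged: [1, 6, 8, 10]
Append remaining from right: [12, 13]. Merged: [1, 6, 8, 10, 12, 13]

Final merged array: [1, 6, 8, 10, 12, 13]
Total comparisons: 4

The merged array is [1, 6, 8, 10, 12, 13], requiring 4 comparisons. The merge step runs in O(n) time where n is the total number of elements.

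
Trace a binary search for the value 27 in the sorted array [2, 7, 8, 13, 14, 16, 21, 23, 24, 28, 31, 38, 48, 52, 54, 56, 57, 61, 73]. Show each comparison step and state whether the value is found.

Binary search for 27 in [2, 7, 8, 13, 14, 16, 21, 23, 24, 28, 31, 38, 48, 52, 54, 56, 57, 61, 73]:

lo=0, hi=18, mid=9, arr[mid]=28 -> 28 > 27, search left half
lo=0, hi=8, mid=4, arr[mid]=14 -> 14 < 27, search right half
lo=5, hi=8, mid=6, arr[mid]=21 -> 21 < 27, search right half
lo=7, hi=8, mid=7, arr[mid]=23 -> 23 < 27, search right half
lo=8, hi=8, mid=8, arr[mid]=24 -> 24 < 27, search right half
lo=9 > hi=8, target 27 not found

Binary search determines that 27 is not in the array after 5 comparisons. The search space was exhausted without finding the target.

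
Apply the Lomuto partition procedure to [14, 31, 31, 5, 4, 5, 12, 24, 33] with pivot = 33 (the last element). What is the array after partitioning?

Lomuto partition with pivot = 33:

Initial array: [14, 31, 31, 5, 4, 5, 12, 24, 33]

arr[0]=14 <= 33: swap with position 0, array becomes [14, 31, 31, 5, 4, 5, 12, 24, 33]
arr[1]=31 <= 33: swap with position 1, array becomes [14, 31, 31, 5, 4, 5, 12, 24, 33]
arr[2]=31 <= 33: swap with position 2, array becomes [14, 31, 31, 5, 4, 5, 12, 24, 33]
arr[3]=5 <= 33: swap with position 3, array becomes [14, 31, 31, 5, 4, 5, 12, 24, 33]
arr[4]=4 <= 33: swap with position 4, array becomes [14, 31, 31, 5, 4, 5, 12, 24, 33]
arr[5]=5 <= 33: swap with position 5, array becomes [14, 31, 31, 5, 4, 5, 12, 24, 33]
arr[6]=12 <= 33: swap with position 6, array becomes [14, 31, 31, 5, 4, 5, 12, 24, 33]
arr[7]=24 <= 33: swap with position 7, array becomes [14, 31, 31, 5, 4, 5, 12, 24, 33]

Place pivot at position 8: [14, 31, 31, 5, 4, 5, 12, 24, 33]
Pivot position: 8

After partitioning with pivot 33, the array becomes [14, 31, 31, 5, 4, 5, 12, 24, 33]. The pivot is placed at index 8. All elements to the left of the pivot are <= 33, and all elements to the right are > 33.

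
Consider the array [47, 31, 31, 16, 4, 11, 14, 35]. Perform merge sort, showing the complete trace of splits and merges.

Merge sort trace:

Split: [47, 31, 31, 16, 4, 11, 14, 35] -> [47, 31, 31, 16] and [4, 11, 14, 35]
  Split: [47, 31, 31, 16] -> [47, 31] and [31, 16]
    Split: [47, 31] -> [47] and [31]
    Merge: [47] + [31] -> [31, 47]
    Split: [31, 16] -> [31] and [16]
    Merge: [31] + [16] -> [16, 31]
  Merge: [31, 47] + [16, 31] -> [16, 31, 31, 47]
  Split: [4, 11, 14, 35] -> [4, 11] and [14, 35]
    Split: [4, 11] -> [4] and [11]
    Merge: [4] + [11] -> [4, 11]
    Split: [14, 35] -> [14] and [35]
    Merge: [14] + [35] -> [14, 35]
  Merge: [4, 11] + [14, 35] -> [4, 11, 14, 35]
Merge: [16, 31, 31, 47] + [4, 11, 14, 35] -> [4, 11, 14, 16, 31, 31, 35, 47]

Final sorted array: [4, 11, 14, 16, 31, 31, 35, 47]

The merge sort proceeds by recursively splitting the array and merging sorted halves.
After all merges, the sorted array is [4, 11, 14, 16, 31, 31, 35, 47].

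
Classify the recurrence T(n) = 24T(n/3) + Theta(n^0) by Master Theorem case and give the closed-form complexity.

Master Theorem for T(n) = 24T(n/3) + O(n^0):

a = 24, b = 3, c = 0
log_b(a) = log_3(24) = 2.8928

Case 1: c = 0 < log_3(24) = 2.8928
T(n) = O(n^(log_3 24))

For T(n) = 24T(n/3) + O(n^0): log_3(24) = 2.8928. This is Case 1 of the Master Theorem (c < log_b(a), work dominated by leaves), giving O(n^(log_3 24)).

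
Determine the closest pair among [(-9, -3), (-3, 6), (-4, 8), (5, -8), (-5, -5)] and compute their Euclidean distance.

Computing all pairwise distances among 5 points:

d((-9, -3), (-3, 6)) = 10.8167
d((-9, -3), (-4, 8)) = 12.083
d((-9, -3), (5, -8)) = 14.8661
d((-9, -3), (-5, -5)) = 4.4721
d((-3, 6), (-4, 8)) = 2.2361 <-- minimum
d((-3, 6), (5, -8)) = 16.1245
d((-3, 6), (-5, -5)) = 11.1803
d((-4, 8), (5, -8)) = 18.3576
d((-4, 8), (-5, -5)) = 13.0384
d((5, -8), (-5, -5)) = 10.4403

Closest pair: (-3, 6) and (-4, 8) with distance 2.2361

The closest pair is (-3, 6) and (-4, 8) with Euclidean distance 2.2361. For 5 points, brute-force pairwise comparison is shown above. For large n, the divide-and-conquer algorithm (sort by x, recurse on halves, check the dividing strip) achieves O(n log n).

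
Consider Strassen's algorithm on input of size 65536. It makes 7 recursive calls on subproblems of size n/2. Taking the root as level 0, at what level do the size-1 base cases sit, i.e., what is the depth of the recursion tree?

For divide and conquer with division factor 2:

Problem sizes at each level:
Level 0: 65536
Level 1: 32768
Level 2: 16384
Level 3: 8192
Level 4: 4096
Level 5: 2048
Level 6: 1024
Level 7: 512
Level 8: 256
Level 9: 128
Level 10: 64
Level 11: 32
Level 12: 16
Level 13: 8
Level 14: 4
Level 15: 2
Level 16: 1

The root is level 0 and the size-1 base case is level 16 (the tree spans levels 0 through 16, i.e. 17 levels counting the root), so the depth is the number of divisions: log_2(65536) = 16

The recursion tree depth is log_2(65536) = 16. At each level, the problem size is divided by 2, so it takes 16 divisions to reduce to a base case of size 1. The algorithm makes 7 recursive calls at each level.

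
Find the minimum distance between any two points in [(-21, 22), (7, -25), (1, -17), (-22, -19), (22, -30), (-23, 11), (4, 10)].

Computing all pairwise distances among 7 points:

d((-21, 22), (7, -25)) = 54.7083
d((-21, 22), (1, -17)) = 44.7772
d((-21, 22), (-22, -19)) = 41.0122
d((-21, 22), (22, -30)) = 67.4759
d((-21, 22), (-23, 11)) = 11.1803
d((-21, 22), (4, 10)) = 27.7308
d((7, -25), (1, -17)) = 10.0 <-- minimum
d((7, -25), (-22, -19)) = 29.6142
d((7, -25), (22, -30)) = 15.8114
d((7, -25), (-23, 11)) = 46.8615
d((7, -25), (4, 10)) = 35.1283
d((1, -17), (-22, -19)) = 23.0868
d((1, -17), (22, -30)) = 24.6982
d((1, -17), (-23, 11)) = 36.8782
d((1, -17), (4, 10)) = 27.1662
d((-22, -19), (22, -30)) = 45.3542
d((-22, -19), (-23, 11)) = 30.0167
d((-22, -19), (4, 10)) = 38.9487
d((22, -30), (-23, 11)) = 60.8769
d((22, -30), (4, 10)) = 43.8634
d((-23, 11), (4, 10)) = 27.0185

Closest pair: (7, -25) and (1, -17) with distance 10.0

The closest pair is (7, -25) and (1, -17) with Euclidean distance 10.0. For 7 points, brute-force pairwise comparison is shown above. For large n, the divide-and-conquer algorithm (sort by x, recurse on halves, check the dividing strip) achieves O(n log n).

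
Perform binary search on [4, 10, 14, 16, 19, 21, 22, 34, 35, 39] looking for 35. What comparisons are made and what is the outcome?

Binary search for 35 in [4, 10, 14, 16, 19, 21, 22, 34, 35, 39]:

lo=0, hi=9, mid=4, arr[mid]=19 -> 19 < 35, search right half
lo=5, hi=9, mid=7, arr[mid]=34 -> 34 < 35, search right half
lo=8, hi=9, mid=8, arr[mid]=35 -> Found target at index 8!

Binary search finds 35 at index 8 after 3 comparisons. The search repeatedly halves the search space by comparing with the middle element.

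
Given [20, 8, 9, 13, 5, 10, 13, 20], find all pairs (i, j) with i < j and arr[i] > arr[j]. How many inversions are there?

Finding inversions in [20, 8, 9, 13, 5, 10, 13, 20]:

(0, 1): arr[0]=20 > arr[1]=8
(0, 2): arr[0]=20 > arr[2]=9
(0, 3): arr[0]=20 > arr[3]=13
(0, 4): arr[0]=20 > arr[4]=5
(0, 5): arr[0]=20 > arr[5]=10
(0, 6): arr[0]=20 > arr[6]=13
(1, 4): arr[1]=8 > arr[4]=5
(2, 4): arr[2]=9 > arr[4]=5
(3, 4): arr[3]=13 > arr[4]=5
(3, 5): arr[3]=13 > arr[5]=10

Total inversions: 10

The array has 10 inversion(s): (0,1), (0,2), (0,3), (0,4), (0,5), (0,6), (1,4), (2,4), (3,4), (3,5). Each pair (i,j) satisfies i < j and arr[i] > arr[j].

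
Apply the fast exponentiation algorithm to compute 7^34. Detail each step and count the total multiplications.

Computing 7^34 by squaring (build up from 7^1; each line after the first costs one multiplication):

7^1 = 7
7^2 = (7^1)^2 = 7^2 = 49
7^4 = (7^2)^2 = 49^2 = 2401
7^8 = (7^4)^2 = 2401^2 = 5764801
7^16 = (7^8)^2 = 5764801^2 = 33232930569601
7^17 = 7 * 7^16 = 7 * 33232930569601 = 232630513987207
7^34 = (7^17)^2 = 232630513987207^2 = 54116956037952111668959660849

Result: 54116956037952111668959660849
Multiplications needed: 6 (6 lines after 7^1)

7^34 = 54116956037952111668959660849. Using exponentiation by squaring, this requires 6 multiplications. The key idea: if the exponent is even, square the half-power; if odd, multiply by the base once.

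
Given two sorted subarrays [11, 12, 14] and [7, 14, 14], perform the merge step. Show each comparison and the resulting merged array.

Merging process:

Compare 11 vs 7: take 7 from right. Merged: [7]
Compare 11 vs 14: take 11 from left. Merged: [7, 11]
Compare 12 vs 14: take 12 from left. Merged: [7, 11, 12]
Compare 14 vs 14: take 14 from left. Merged: [7, 11, 12, 14]
Append remaining from right: [14, 14]. Merged: [7, 11, 12, 14, 14, 14]

Final merged array: [7, 11, 12, 14, 14, 14]
Total comparisons: 4

The merged array is [7, 11, 12, 14, 14, 14], requiring 4 comparisons. The merge step runs in O(n) time where n is the total number of elements.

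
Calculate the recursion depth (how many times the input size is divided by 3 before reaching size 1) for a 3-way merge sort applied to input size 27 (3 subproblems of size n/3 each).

For divide and conquer with division factor 3:

Problem sizes at each level:
Level 0: 27
Level 1: 9
Level 2: 3
Level 3: 1

The root is level 0 and the size-1 base case is level 3 (the tree spans levels 0 through 3, i.e. 4 levels counting the root), so the depth is the number of divisions: log_3(27) = 3

The recursion tree depth is log_3(27) = 3. At each level, the problem size is divided by 3, so it takes 3 divisions to reduce to a base case of size 1. The algorithm makes 3 recursive calls at each level.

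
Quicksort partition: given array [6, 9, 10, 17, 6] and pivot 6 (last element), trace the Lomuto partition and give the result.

Lomuto partition with pivot = 6:

Initial array: [6, 9, 10, 17, 6]

arr[0]=6 <= 6: swap with position 0, array becomes [6, 9, 10, 17, 6]
arr[1]=9 > 6: no swap
arr[2]=10 > 6: no swap
arr[3]=17 > 6: no swap

Place pivot at position 1: [6, 6, 10, 17, 9]
Pivot position: 1

After partitioning with pivot 6, the array becomes [6, 6, 10, 17, 9]. The pivot is placed at index 1. All elements to the left of the pivot are <= 6, and all elements to the right are > 6.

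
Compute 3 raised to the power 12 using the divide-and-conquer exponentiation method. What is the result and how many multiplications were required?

Computing 3^12 by squaring (build up from 3^1; each line after the first costs one multiplication):

3^1 = 3
3^2 = (3^1)^2 = 3^2 = 9
3^3 = 3 * 3^2 = 3 * 9 = 27
3^6 = (3^3)^2 = 27^2 = 729
3^12 = (3^6)^2 = 729^2 = 531441

Result: 531441
Multiplications needed: 4 (4 lines after 3^1)

3^12 = 531441. Using exponentiation by squaring, this requires 4 multiplications. The key idea: if the exponent is even, square the half-power; if odd, multiply by the base once.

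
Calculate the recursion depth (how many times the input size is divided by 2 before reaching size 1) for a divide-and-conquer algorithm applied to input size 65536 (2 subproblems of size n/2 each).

For divide and conquer with division factor 2:

Problem sizes at each level:
Level 0: 65536
Level 1: 32768
Level 2: 16384
Level 3: 8192
Level 4: 4096
Level 5: 2048
Level 6: 1024
Level 7: 512
Level 8: 256
Level 9: 128
Level 10: 64
Level 11: 32
Level 12: 16
Level 13: 8
Level 14: 4
Level 15: 2
Level 16: 1

The root is level 0 and the size-1 base case is level 16 (the tree spans levels 0 through 16, i.e. 17 levels counting the root), so the depth is the number of divisions: log_2(65536) = 16

The recursion tree depth is log_2(65536) = 16. At each level, the problem size is divided by 2, so it takes 16 divisions to reduce to a base case of size 1. The algorithm makes 2 recursive calls at each level.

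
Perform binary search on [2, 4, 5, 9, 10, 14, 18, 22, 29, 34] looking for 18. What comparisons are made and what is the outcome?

Binary search for 18 in [2, 4, 5, 9, 10, 14, 18, 22, 29, 34]:

lo=0, hi=9, mid=4, arr[mid]=10 -> 10 < 18, search right half
lo=5, hi=9, mid=7, arr[mid]=22 -> 22 > 18, search left half
lo=5, hi=6, mid=5, arr[mid]=14 -> 14 < 18, search right half
lo=6, hi=6, mid=6, arr[mid]=18 -> Found target at index 6!

Binary search finds 18 at index 6 after 4 comparisons. The search repeatedly halves the search space by comparing with the middle element.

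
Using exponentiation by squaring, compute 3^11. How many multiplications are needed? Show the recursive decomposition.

Computing 3^11 by squaring (build up from 3^1; each line after the first costs one multiplication):

3^1 = 3
3^2 = (3^1)^2 = 3^2 = 9
3^4 = (3^2)^2 = 9^2 = 81
3^5 = 3 * 3^4 = 3 * 81 = 243
3^10 = (3^5)^2 = 243^2 = 59049
3^11 = 3 * 3^10 = 3 * 59049 = 177147

Result: 177147
Multiplications needed: 5 (5 lines after 3^1)

3^11 = 177147. Using exponentiation by squaring, this requires 5 multiplications. The key idea: if the exponent is even, square the half-power; if odd, multiply by the base once.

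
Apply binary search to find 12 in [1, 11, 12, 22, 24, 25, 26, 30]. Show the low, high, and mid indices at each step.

Binary search for 12 in [1, 11, 12, 22, 24, 25, 26, 30]:

lo=0, hi=7, mid=3, arr[mid]=22 -> 22 > 12, search left half
lo=0, hi=2, mid=1, arr[mid]=11 -> 11 < 12, search right half
lo=2, hi=2, mid=2, arr[mid]=12 -> Found target at index 2!

Binary search finds 12 at index 2 after 3 comparisons. The search repeatedly halves the search space by comparing with the middle element.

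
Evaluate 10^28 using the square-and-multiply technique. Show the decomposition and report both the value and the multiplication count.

Computing 10^28 by squaring (build up from 10^1; each line after the first costs one multiplication):

10^1 = 10
10^2 = (10^1)^2 = 10^2 = 100
10^3 = 10 * 10^2 = 10 * 100 = 1000
10^6 = (10^3)^2 = 1000^2 = 1000000
10^7 = 10 * 10^6 = 10 * 1000000 = 10000000
10^14 = (10^7)^2 = 10000000^2 = 100000000000000
10^28 = (10^14)^2 = 100000000000000^2 = 10000000000000000000000000000

Result: 10000000000000000000000000000
Multiplications needed: 6 (6 lines after 10^1)

10^28 = 10000000000000000000000000000. Using exponentiation by squaring, this requires 6 multiplications. The key idea: if the exponent is even, square the half-power; if odd, multiply by the base once.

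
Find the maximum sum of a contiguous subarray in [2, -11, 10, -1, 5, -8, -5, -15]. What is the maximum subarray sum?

Using Kadane's algorithm on [2, -11, 10, -1, 5, -8, -5, -15]:

Scanning through the array:
Position 1 (value -11): max_ending_here = -9, max_so_far = 2
Position 2 (value 10): max_ending_here = 10, max_so_far = 10
Position 3 (value -1): max_ending_here = 9, max_so_far = 10
Position 4 (value 5): max_ending_here = 14, max_so_far = 14
Position 5 (value -8): max_ending_here = 6, max_so_far = 14
Position 6 (value -5): max_ending_here = 1, max_so_far = 14
Position 7 (value -15): max_ending_here = -14, max_so_far = 14

Maximum subarray: [10, -1, 5]
Maximum sum: 14

The maximum subarray is [10, -1, 5] with sum 14. This subarray runs from index 2 to index 4.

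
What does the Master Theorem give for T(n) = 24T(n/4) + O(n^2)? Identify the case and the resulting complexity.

Master Theorem for T(n) = 24T(n/4) + O(n^2):

a = 24, b = 4, c = 2
log_b(a) = log_4(24) = 2.2925

Case 1: c = 2 < log_4(24) = 2.2925
T(n) = O(n^(log_4 24))

For T(n) = 24T(n/4) + O(n^2): log_4(24) = 2.2925. This is Case 1 of the Master Theorem (c < log_b(a), work dominated by leaves), giving O(n^(log_4 24)).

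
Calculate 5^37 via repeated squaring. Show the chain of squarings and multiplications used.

Computing 5^37 by squaring (build up from 5^1; each line after the first costs one multiplication):

5^1 = 5
5^2 = (5^1)^2 = 5^2 = 25
5^4 = (5^2)^2 = 25^2 = 625
5^8 = (5^4)^2 = 625^2 = 390625
5^9 = 5 * 5^8 = 5 * 390625 = 1953125
5^18 = (5^9)^2 = 1953125^2 = 3814697265625
5^36 = (5^18)^2 = 3814697265625^2 = 14551915228366851806640625
5^37 = 5 * 5^36 = 5 * 14551915228366851806640625 = 72759576141834259033203125

Result: 72759576141834259033203125
Multiplications needed: 7 (7 lines after 5^1)

5^37 = 72759576141834259033203125. Using exponentiation by squaring, this requires 7 multiplications. The key idea: if the exponent is even, square the half-power; if odd, multiply by the base once.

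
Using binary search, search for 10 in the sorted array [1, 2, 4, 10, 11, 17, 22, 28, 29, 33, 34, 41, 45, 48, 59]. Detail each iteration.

Binary search for 10 in [1, 2, 4, 10, 11, 17, 22, 28, 29, 33, 34, 41, 45, 48, 59]:

lo=0, hi=14, mid=7, arr[mid]=28 -> 28 > 10, search left half
lo=0, hi=6, mid=3, arr[mid]=10 -> Found target at index 3!

Binary search finds 10 at index 3 after 2 comparisons. The search repeatedly halves the search space by comparing with the middle element.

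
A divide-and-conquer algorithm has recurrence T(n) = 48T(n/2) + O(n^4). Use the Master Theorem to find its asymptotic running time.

Master Theorem for T(n) = 48T(n/2) + O(n^4):

a = 48, b = 2, c = 4
log_b(a) = log_2(48) = 5.5850

Case 1: c = 4 < log_2(48) = 5.5850
T(n) = O(n^(log_2 48))

For T(n) = 48T(n/2) + O(n^4): log_2(48) = 5.5850. This is Case 1 of the Master Theorem (c < log_b(a), work dominated by leaves), giving O(n^(log_2 48)).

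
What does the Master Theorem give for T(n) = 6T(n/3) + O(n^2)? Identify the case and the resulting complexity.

Master Theorem for T(n) = 6T(n/3) + O(n^2):

a = 6, b = 3, c = 2
log_b(a) = log_3(6) = 1.6309

Case 3: c = 2 > log_3(6) = 1.6309
T(n) = O(n^2) = O(n^2)

For T(n) = 6T(n/3) + O(n^2): log_3(6) = 1.6309. This is Case 3 of the Master Theorem (c > log_b(a), work dominated by root), giving O(n^2).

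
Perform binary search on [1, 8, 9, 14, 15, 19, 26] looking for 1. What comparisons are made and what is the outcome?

Binary search for 1 in [1, 8, 9, 14, 15, 19, 26]:

lo=0, hi=6, mid=3, arr[mid]=14 -> 14 > 1, search left half
lo=0, hi=2, mid=1, arr[mid]=8 -> 8 > 1, search left half
lo=0, hi=0, mid=0, arr[mid]=1 -> Found target at index 0!

Binary search finds 1 at index 0 after 3 comparisons. The search repeatedly halves the search space by comparing with the middle element.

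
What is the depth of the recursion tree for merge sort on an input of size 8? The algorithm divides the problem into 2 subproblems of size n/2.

For divide and conquer with division factor 2:

Problem sizes at each level:
Level 0: 8
Level 1: 4
Level 2: 2
Level 3: 1

The root is level 0 and the size-1 base case is level 3 (the tree spans levels 0 through 3, i.e. 4 levels counting the root), so the depth is the number of divisions: log_2(8) = 3

The recursion tree depth is log_2(8) = 3. At each level, the problem size is divided by 2, so it takes 3 divisions to reduce to a base case of size 1. The algorithm makes 2 recursive calls at each level.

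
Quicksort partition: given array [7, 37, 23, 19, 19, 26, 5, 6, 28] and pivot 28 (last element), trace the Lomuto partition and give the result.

Lomuto partition with pivot = 28:

Initial array: [7, 37, 23, 19, 19, 26, 5, 6, 28]

arr[0]=7 <= 28: swap with position 0, array becomes [7, 37, 23, 19, 19, 26, 5, 6, 28]
arr[1]=37 > 28: no swap
arr[2]=23 <= 28: swap with position 1, array becomes [7, 23, 37, 19, 19, 26, 5, 6, 28]
arr[3]=19 <= 28: swap with position 2, array becomes [7, 23, 19, 37, 19, 26, 5, 6, 28]
arr[4]=19 <= 28: swap with position 3, array becomes [7, 23, 19, 19, 37, 26, 5, 6, 28]
arr[5]=26 <= 28: swap with position 4, array becomes [7, 23, 19, 19, 26, 37, 5, 6, 28]
arr[6]=5 <= 28: swap with position 5, array becomes [7, 23, 19, 19, 26, 5, 37, 6, 28]
arr[7]=6 <= 28: swap with position 6, array becomes [7, 23, 19, 19, 26, 5, 6, 37, 28]

Place pivot at position 7: [7, 23, 19, 19, 26, 5, 6, 28, 37]
Pivot position: 7

After partitioning with pivot 28, the array becomes [7, 23, 19, 19, 26, 5, 6, 28, 37]. The pivot is placed at index 7. All elements to the left of the pivot are <= 28, and all elements to the right are > 28.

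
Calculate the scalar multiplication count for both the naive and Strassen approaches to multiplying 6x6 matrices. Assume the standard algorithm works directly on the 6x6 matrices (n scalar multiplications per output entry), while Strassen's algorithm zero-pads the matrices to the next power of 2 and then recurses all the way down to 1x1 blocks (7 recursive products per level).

Matrix multiplication for 6x6 matrices:

Strassen's algorithm requires power-of-2 dimensions. Pad 6x6 to 8x8 (next power of 2).

Standard algorithm: 6^3 = 216 multiplications
Strassen's algorithm: 7^(log2(8)) = 7^3 = 343 multiplications
Difference: 216 - 343 = -127 (Strassen uses MORE here due to padding overhead — for small or just-over-power-of-2 n, padding can outweigh the per-level savings)

Standard: 216 multiplications (6^3). Strassen: 343 multiplications (7^3, after padding to 8x8). Strassen reduces 8 recursive multiplications to 7 at each level.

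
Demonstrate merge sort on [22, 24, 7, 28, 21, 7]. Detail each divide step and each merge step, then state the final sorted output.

Merge sort trace:

Split: [22, 24, 7, 28, 21, 7] -> [22, 24, 7] and [28, 21, 7]
  Split: [22, 24, 7] -> [22] and [24, 7]
    Split: [24, 7] -> [24] and [7]
    Merge: [24] + [7] -> [7, 24]
  Merge: [22] + [7, 24] -> [7, 22, 24]
  Split: [28, 21, 7] -> [28] and [21, 7]
    Split: [21, 7] -> [21] and [7]
    Merge: [21] + [7] -> [7, 21]
  Merge: [28] + [7, 21] -> [7, 21, 28]
Merge: [7, 22, 24] + [7, 21, 28] -> [7, 7, 21, 22, 24, 28]

Final sorted array: [7, 7, 21, 22, 24, 28]

The merge sort proceeds by recursively splitting the array and merging sorted halves.
After all merges, the sorted array is [7, 7, 21, 22, 24, 28].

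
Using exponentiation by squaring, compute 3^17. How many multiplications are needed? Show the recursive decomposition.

Computing 3^17 by squaring (build up from 3^1; each line after the first costs one multiplication):

3^1 = 3
3^2 = (3^1)^2 = 3^2 = 9
3^4 = (3^2)^2 = 9^2 = 81
3^8 = (3^4)^2 = 81^2 = 6561
3^16 = (3^8)^2 = 6561^2 = 43046721
3^17 = 3 * 3^16 = 3 * 43046721 = 129140163

Result: 129140163
Multiplications needed: 5 (5 lines after 3^1)

3^17 = 129140163. Using exponentiation by squaring, this requires 5 multiplications. The key idea: if the exponent is even, square the half-power; if odd, multiply by the base once.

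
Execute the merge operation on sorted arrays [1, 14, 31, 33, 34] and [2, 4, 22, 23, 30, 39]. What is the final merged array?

Merging process:

Compare 1 vs 2: take 1 from left. Merged: [1]
Compare 14 vs 2: take 2 from right. Merged: [1, 2]
Compare 14 vs 4: take 4 from right. Merged: [1, 2, 4]
Compare 14 vs 22: take 14 from left. Merged: [1, 2, 4, 14]
Compare 31 vs 22: take 22 from right. Merged: [1, 2, 4, 14, 22]
Compare 31 vs 23: take 23 from right. Merged: [1, 2, 4, 14, 22, 23]
Compare 31 vs 30: take 30 from right. Merged: [1, 2, 4, 14, 22, 23, 30]
Compare 31 vs 39: take 31 from left. Merged: [1, 2, 4, 14, 22, 23, 30, 31]
Compare 33 vs 39: take 33 from left. Merged: [1, 2, 4, 14, 22, 23, 30, 31, 33]
Compare 34 vs 39: take 34 from left. Merged: [1, 2, 4, 14, 22, 23, 30, 31, 33, 34]
Append remaining from right: [39]. Merged: [1, 2, 4, 14, 22, 23, 30, 31, 33, 34, 39]

Final merged array: [1, 2, 4, 14, 22, 23, 30, 31, 33, 34, 39]
Total comparisons: 10

The merged array is [1, 2, 4, 14, 22, 23, 30, 31, 33, 34, 39], requiring 10 comparisons. The merge step runs in O(n) time where n is the total number of elements.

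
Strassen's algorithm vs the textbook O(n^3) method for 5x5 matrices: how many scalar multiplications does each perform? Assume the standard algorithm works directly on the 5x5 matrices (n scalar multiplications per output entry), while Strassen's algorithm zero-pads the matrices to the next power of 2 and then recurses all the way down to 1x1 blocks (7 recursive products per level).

Matrix multiplication for 5x5 matrices:

Strassen's algorithm requires power-of-2 dimensions. Pad 5x5 to 8x8 (next power of 2).

Standard algorithm: 5^3 = 125 multiplications
Strassen's algorithm: 7^(log2(8)) = 7^3 = 343 multiplications
Difference: 125 - 343 = -218 (Strassen uses MORE here due to padding overhead — for small or just-over-power-of-2 n, padding can outweigh the per-level savings)

Standard: 125 multiplications (5^3). Strassen: 343 multiplications (7^3, after padding to 8x8). Strassen reduces 8 recursive multiplications to 7 at each level.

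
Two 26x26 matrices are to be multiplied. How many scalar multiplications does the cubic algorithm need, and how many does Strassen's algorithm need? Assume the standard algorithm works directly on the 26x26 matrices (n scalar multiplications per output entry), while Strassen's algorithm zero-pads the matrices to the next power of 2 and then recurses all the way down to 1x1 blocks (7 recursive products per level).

Matrix multiplication for 26x26 matrices:

Strassen's algorithm requires power-of-2 dimensions. Pad 26x26 to 32x32 (next power of 2).

Standard algorithm: 26^3 = 17576 multiplications
Strassen's algorithm: 7^(log2(32)) = 7^5 = 16807 multiplications
Savings: 17576 - 16807 = 769 multiplications

Standard: 17576 multiplications (26^3). Strassen: 16807 multiplications (7^5, after padding to 32x32). Strassen reduces 8 recursive multiplications to 7 at each level.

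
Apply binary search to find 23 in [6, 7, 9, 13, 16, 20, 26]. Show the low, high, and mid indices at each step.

Binary search for 23 in [6, 7, 9, 13, 16, 20, 26]:

lo=0, hi=6, mid=3, arr[mid]=13 -> 13 < 23, search right half
lo=4, hi=6, mid=5, arr[mid]=20 -> 20 < 23, search right half
lo=6, hi=6, mid=6, arr[mid]=26 -> 26 > 23, search left half
lo=6 > hi=5, target 23 not found

Binary search determines that 23 is not in the array after 3 comparisons. The search space was exhausted without finding the target.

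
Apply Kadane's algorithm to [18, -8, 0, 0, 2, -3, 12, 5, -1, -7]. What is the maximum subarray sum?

Using Kadane's algorithm on [18, -8, 0, 0, 2, -3, 12, 5, -1, -7]:

Scanning through the array:
Position 1 (value -8): max_ending_here = 10, max_so_far = 18
Position 2 (value 0): max_ending_here = 10, max_so_far = 18
Position 3 (value 0): max_ending_here = 10, max_so_far = 18
Position 4 (value 2): max_ending_here = 12, max_so_far = 18
Position 5 (value -3): max_ending_here = 9, max_so_far = 18
Position 6 (value 12): max_ending_here = 21, max_so_far = 21
Position 7 (value 5): max_ending_here = 26, max_so_far = 26
Position 8 (value -1): max_ending_here = 25, max_so_far = 26
Position 9 (value -7): max_ending_here = 18, max_so_far = 26

Maximum subarray: [18, -8, 0, 0, 2, -3, 12, 5]
Maximum sum: 26

The maximum subarray is [18, -8, 0, 0, 2, -3, 12, 5] with sum 26. This subarray runs from index 0 to index 7.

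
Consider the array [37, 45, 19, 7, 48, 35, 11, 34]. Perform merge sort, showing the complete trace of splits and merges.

Merge sort trace:

Split: [37, 45, 19, 7, 48, 35, 11, 34] -> [37, 45, 19, 7] and [48, 35, 11, 34]
  Split: [37, 45, 19, 7] -> [37, 45] and [19, 7]
    Split: [37, 45] -> [37] and [45]
    Merge: [37] + [45] -> [37, 45]
    Split: [19, 7] -> [19] and [7]
    Merge: [19] + [7] -> [7, 19]
  Merge: [37, 45] + [7, 19] -> [7, 19, 37, 45]
  Split: [48, 35, 11, 34] -> [48, 35] and [11, 34]
    Split: [48, 35] -> [48] and [35]
    Merge: [48] + [35] -> [35, 48]
    Split: [11, 34] -> [11] and [34]
    Merge: [11] + [34] -> [11, 34]
  Merge: [35, 48] + [11, 34] -> [11, 34, 35, 48]
Merge: [7, 19, 37, 45] + [11, 34, 35, 48] -> [7, 11, 19, 34, 35, 37, 45, 48]

Final sorted array: [7, 11, 19, 34, 35, 37, 45, 48]

The merge sort proceeds by recursively splitting the array and merging sorted halves.
After all merges, the sorted array is [7, 11, 19, 34, 35, 37, 45, 48].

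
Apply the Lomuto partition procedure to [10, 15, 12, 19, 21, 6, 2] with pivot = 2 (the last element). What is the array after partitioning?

Lomuto partition with pivot = 2:

Initial array: [10, 15, 12, 19, 21, 6, 2]

arr[0]=10 > 2: no swap
arr[1]=15 > 2: no swap
arr[2]=12 > 2: no swap
arr[3]=19 > 2: no swap
arr[4]=21 > 2: no swap
arr[5]=6 > 2: no swap

Place pivot at position 0: [2, 15, 12, 19, 21, 6, 10]
Pivot position: 0

After partitioning with pivot 2, the array becomes [2, 15, 12, 19, 21, 6, 10]. The pivot is placed at index 0. All elements to the left of the pivot are <= 2, and all elements to the right are > 2.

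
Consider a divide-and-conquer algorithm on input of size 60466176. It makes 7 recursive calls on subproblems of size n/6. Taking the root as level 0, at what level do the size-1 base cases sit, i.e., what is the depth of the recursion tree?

For divide and conquer with division factor 6:

Problem sizes at each level:
Level 0: 60466176
Level 1: 10077696
Level 2: 1679616
Level 3: 279936
Level 4: 46656
Level 5: 7776
Level 6: 1296
Level 7: 216
Level 8: 36
Level 9: 6
Level 10: 1

The root is level 0 and the size-1 base case is level 10 (the tree spans levels 0 through 10, i.e. 11 levels counting the root), so the depth is the number of divisions: log_6(60466176) = 10

The recursion tree depth is log_6(60466176) = 10. At each level, the problem size is divided by 6, so it takes 10 divisions to reduce to a base case of size 1. The algorithm makes 7 recursive calls at each level.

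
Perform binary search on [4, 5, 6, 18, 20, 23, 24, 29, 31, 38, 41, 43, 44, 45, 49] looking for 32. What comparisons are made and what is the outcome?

Binary search for 32 in [4, 5, 6, 18, 20, 23, 24, 29, 31, 38, 41, 43, 44, 45, 49]:

lo=0, hi=14, mid=7, arr[mid]=29 -> 29 < 32, search right half
lo=8, hi=14, mid=11, arr[mid]=43 -> 43 > 32, search left half
lo=8, hi=10, mid=9, arr[mid]=38 -> 38 > 32, search left half
lo=8, hi=8, mid=8, arr[mid]=31 -> 31 < 32, search right half
lo=9 > hi=8, target 32 not found

Binary search determines that 32 is not in the array after 4 comparisons. The search space was exhausted without finding the target.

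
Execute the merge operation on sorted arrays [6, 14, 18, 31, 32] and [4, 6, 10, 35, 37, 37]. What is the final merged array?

Merging process:

Compare 6 vs 4: take 4 from right. Merged: [4]
Compare 6 vs 6: take 6 from left. Merged: [4, 6]
Compare 14 vs 6: take 6 from right. Merged: [4, 6, 6]
Compare 14 vs 10: take 10 from right. Merged: [4, 6, 6, 10]
Compare 14 vs 35: take 14 from left. Merged: [4, 6, 6, 10, 14]
Compare 18 vs 35: take 18 from left. Merged: [4, 6, 6, 10, 14, 18]
Compare 31 vs 35: take 31 from left. Merged: [4, 6, 6, 10, 14, 18, 31]
Compare 32 vs 35: take 32 from left. Merged: [4, 6, 6, 10, 14, 18, 31, 32]
Append remaining from right: [35, 37, 37]. Merged: [4, 6, 6, 10, 14, 18, 31, 32, 35, 37, 37]

Final merged array: [4, 6, 6, 10, 14, 18, 31, 32, 35, 37, 37]
Total comparisons: 8

The merged array is [4, 6, 6, 10, 14, 18, 31, 32, 35, 37, 37], requiring 8 comparisons. The merge step runs in O(n) time where n is the total number of elements.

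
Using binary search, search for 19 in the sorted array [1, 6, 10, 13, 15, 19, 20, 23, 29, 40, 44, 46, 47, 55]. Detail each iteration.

Binary search for 19 in [1, 6, 10, 13, 15, 19, 20, 23, 29, 40, 44, 46, 47, 55]:

lo=0, hi=13, mid=6, arr[mid]=20 -> 20 > 19, search left half
lo=0, hi=5, mid=2, arr[mid]=10 -> 10 < 19, search right half
lo=3, hi=5, mid=4, arr[mid]=15 -> 15 < 19, search right half
lo=5, hi=5, mid=5, arr[mid]=19 -> Found target at index 5!

Binary search finds 19 at index 5 after 4 comparisons. The search repeatedly halves the search space by comparing with the middle element.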